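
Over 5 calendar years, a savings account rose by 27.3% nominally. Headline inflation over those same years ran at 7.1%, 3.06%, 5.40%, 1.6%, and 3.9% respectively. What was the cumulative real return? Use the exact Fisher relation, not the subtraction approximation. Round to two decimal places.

3.66%

Cumulative inflation factor: 1.071 × 1.0306 × 1.0540 × 1.016 × 1.039 ≈ 1.22809.
Nominal growth factor: 1.27300. Real growth factor = 1.27300 / 1.22809 ≈ 1.03657.
Total real return ≈ 3.6571%.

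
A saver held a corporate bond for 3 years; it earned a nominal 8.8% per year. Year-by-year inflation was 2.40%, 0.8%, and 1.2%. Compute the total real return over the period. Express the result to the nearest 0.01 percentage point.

23.30%

Cumulative inflation factor: 1.0240 × 1.008 × 1.012 ≈ 1.04458.
Nominal growth factor: 1.28791. Real growth factor = 1.28791 / 1.04458 ≈ 1.23295.
Total real return ≈ 23.2951%.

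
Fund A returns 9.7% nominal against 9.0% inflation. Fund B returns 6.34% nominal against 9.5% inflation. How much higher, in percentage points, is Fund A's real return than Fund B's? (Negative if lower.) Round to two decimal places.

3.53

Fund A real return: 1.097/1.090 − 1 = 0.642%.
Fund B real return: 1.0634/1.095 − 1 = -2.886%.
Difference: 0.642 − (-2.886) = 3.528 pp.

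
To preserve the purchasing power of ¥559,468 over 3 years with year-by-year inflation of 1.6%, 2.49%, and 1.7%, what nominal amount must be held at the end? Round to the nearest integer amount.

¥592,477

Cumulative price-level factor: 1.016 × 1.0249 × 1.017 = 1.0590004728.
Multiplying ¥559,468 by the price-level factor gives the future nominal sum.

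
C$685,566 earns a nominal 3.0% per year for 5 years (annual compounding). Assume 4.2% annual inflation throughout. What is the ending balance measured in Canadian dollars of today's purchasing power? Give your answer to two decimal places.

Nominal value at maturity: C$685,566 × (1 + 3.0%)^5 ≈ C$794,758.89.
Price-level factor over 5 years: (1 + 4.2%)^5 ≈ 1.2283965692.
The maturity value deflated by that factor is the answer in today's purchasing power.

C$646,988.86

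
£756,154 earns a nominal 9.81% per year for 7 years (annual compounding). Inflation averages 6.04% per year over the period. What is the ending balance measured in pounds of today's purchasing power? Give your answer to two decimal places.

Nominal value at maturity: £756,154 × (1 + 9.81%)^7 ≈ £1,455,805.97.
Price-level factor over 7 years: (1 + 6.04%)^7 ≈ 1.5076066118.
The maturity value deflated by that factor is the answer in today's purchasing power.

£965,640.48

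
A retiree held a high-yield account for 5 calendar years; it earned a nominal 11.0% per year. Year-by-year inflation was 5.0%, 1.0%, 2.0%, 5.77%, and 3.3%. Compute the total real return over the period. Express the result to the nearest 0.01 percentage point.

Cumulative inflation factor: 1.050 × 1.010 × 1.020 × 1.0577 × 1.033 ≈ 1.18188.
Nominal growth factor: 1.68506. Real growth factor = 1.68506 / 1.18188 ≈ 1.42574.
Total real return ≈ 42.5743%.

42.57%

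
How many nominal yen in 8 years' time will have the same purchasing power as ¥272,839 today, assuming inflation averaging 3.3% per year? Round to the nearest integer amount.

¥353,760

Cumulative price-level factor: (1+3.3%)^8 ≈ 1.2965897146.
Multiplying ¥272,839 by the price-level factor gives the future nominal sum.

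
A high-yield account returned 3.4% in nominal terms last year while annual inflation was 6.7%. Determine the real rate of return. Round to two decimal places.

-3.09%

Real return via the Fisher equation: (1 + 3.4%)/(1 + 6.7%) − 1 = 1.034/1.067 − 1 ≈ -0.03093.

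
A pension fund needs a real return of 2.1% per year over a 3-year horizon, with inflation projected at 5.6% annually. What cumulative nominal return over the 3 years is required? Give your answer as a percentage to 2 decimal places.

Required annual nominal rate: (1+2.1%)(1+5.6%) − 1 = 7.8176%.
Cumulative over 3 years: (1 + 0.078176)^3 − 1 ≈ 0.25334.

25.33%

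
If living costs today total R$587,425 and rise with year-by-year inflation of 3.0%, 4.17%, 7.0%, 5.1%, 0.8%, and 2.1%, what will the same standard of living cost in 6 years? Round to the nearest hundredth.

R$729,466.05

Cumulative price-level factor: 1.030 × 1.0417 × 1.070 × 1.051 × 1.008 × 1.021 ≈ 1.2418028630.
Multiplying R$587,425 by the price-level factor gives the future nominal sum.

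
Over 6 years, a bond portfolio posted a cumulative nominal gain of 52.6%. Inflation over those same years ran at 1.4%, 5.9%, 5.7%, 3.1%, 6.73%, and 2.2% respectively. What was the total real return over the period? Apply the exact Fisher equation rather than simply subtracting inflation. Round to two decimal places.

Cumulative inflation factor: 1.014 × 1.059 × 1.057 × 1.031 × 1.0673 × 1.022 ≈ 1.27645.
Nominal growth factor: 1.52600. Real growth factor = 1.52600 / 1.27645 ≈ 1.19550.
Total real return ≈ 19.5500%.

19.55%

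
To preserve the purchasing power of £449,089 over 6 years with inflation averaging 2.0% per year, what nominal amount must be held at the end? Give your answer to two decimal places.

£505,747.15

Cumulative price-level factor: (1+2.0%)^6 ≈ 1.1261624193.
The nominal amount required is £449,089 scaled up by that factor.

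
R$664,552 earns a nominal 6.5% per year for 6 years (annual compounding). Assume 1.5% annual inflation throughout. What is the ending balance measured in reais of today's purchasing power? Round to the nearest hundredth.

R$886,809.55

Nominal value at maturity: R$664,552 × (1 + 6.5%)^6 ≈ R$969,675.93.
Price-level factor over 6 years: (1 + 1.5%)^6 ≈ 1.0934432639.
Dividing the nominal maturity value by the price-level factor gives the value in today's money.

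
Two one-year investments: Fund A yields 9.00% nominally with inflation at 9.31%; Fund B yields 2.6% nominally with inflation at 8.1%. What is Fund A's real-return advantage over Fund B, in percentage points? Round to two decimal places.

4.80

Fund A real return: 1.0900/1.0931 − 1 = -0.284%.
Fund B real return: 1.026/1.081 − 1 = -5.088%.
Difference: -0.284 − (-5.088) = 4.804 pp.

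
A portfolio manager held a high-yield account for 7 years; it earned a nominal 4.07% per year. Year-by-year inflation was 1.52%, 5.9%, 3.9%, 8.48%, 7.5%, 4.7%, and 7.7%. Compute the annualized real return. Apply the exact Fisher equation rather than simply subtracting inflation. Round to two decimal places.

-1.49%

Cumulative inflation factor: 1.0152 × 1.059 × 1.039 × 1.0848 × 1.075 × 1.047 × 1.077 ≈ 1.46887.
Nominal growth factor: 1.32214. Real growth factor = 1.32214 / 1.46887 ≈ 0.90011.
Annualized: 0.90011^(1/7) − 1 ≈ -0.01492.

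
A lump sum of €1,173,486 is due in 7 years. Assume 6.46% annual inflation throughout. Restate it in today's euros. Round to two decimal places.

Price-level factor over 7 years: (1 + 6.46%)^7 ≈ 1.5499055480.
Purchasing power today: €1,173,486 divided by that factor.

€757,133.88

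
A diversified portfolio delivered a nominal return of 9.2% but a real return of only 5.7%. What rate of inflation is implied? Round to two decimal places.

From (1+r_nom) = (1+r_real)(1+π), we get 1+π = (1 + 9.2%)/(1 + 5.7%) = 1.092/1.057 ≈ 1.03311.
So π ≈ 3.3113%.

3.31%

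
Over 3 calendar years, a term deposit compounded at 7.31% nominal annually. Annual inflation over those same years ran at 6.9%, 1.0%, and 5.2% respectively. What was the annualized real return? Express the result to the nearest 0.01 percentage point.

2.85%

Cumulative inflation factor: 1.069 × 1.010 × 1.052 ≈ 1.13583.
Nominal growth factor: 1.23572. Real growth factor = 1.23572 / 1.13583 ≈ 1.08794.
Annualized: 1.08794^(1/3) − 1 ≈ 0.02849.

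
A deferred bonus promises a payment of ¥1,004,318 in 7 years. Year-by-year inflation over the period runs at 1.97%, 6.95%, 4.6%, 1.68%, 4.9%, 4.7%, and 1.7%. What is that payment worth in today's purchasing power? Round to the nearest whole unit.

Price-level factor over 7 years: 1.0197 × 1.0695 × 1.046 × 1.0168 × 1.049 × 1.047 × 1.017 ≈ 1.2955779653.
Purchasing power today: ¥1,004,318 divided by that factor.

¥775,189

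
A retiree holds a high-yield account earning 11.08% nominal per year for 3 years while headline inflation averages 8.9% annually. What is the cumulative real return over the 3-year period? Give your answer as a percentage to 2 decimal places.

6.13%

The annual real rate is (1+11.08%)/(1+8.9%) − 1 = 2.0018%.
Compounded over 3 years: (1 + 0.020018)^3 − 1 ≈ 0.06127.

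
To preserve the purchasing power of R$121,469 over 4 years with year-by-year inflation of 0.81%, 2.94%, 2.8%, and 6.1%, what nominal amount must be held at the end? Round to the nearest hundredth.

Cumulative price-level factor: 1.0081 × 1.0294 × 1.028 × 1.061 ≈ 1.1318692912.
Multiplying R$121,469 by the price-level factor gives the future nominal sum.

R$137,487.03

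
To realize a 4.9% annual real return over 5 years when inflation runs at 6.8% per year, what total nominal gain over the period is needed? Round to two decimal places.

Required annual nominal rate: (1+4.9%)(1+6.8%) − 1 = 12.0332%.
Cumulative over 5 years: (1 + 0.120332)^5 − 1 ≈ 0.76496.

76.50%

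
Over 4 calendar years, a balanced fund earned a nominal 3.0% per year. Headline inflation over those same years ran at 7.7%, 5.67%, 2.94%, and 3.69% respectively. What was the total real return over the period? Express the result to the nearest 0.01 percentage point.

Cumulative inflation factor: 1.077 × 1.0567 × 1.0294 × 1.0369 ≈ 1.21475.
Nominal growth factor: 1.12551. Real growth factor = 1.12551 / 1.21475 ≈ 0.92653.
Total real return ≈ -7.3468%.

-7.35%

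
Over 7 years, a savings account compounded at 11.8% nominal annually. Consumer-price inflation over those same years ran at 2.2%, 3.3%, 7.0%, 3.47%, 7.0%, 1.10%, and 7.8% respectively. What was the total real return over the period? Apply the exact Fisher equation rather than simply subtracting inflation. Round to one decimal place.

60.2%

Cumulative inflation factor: 1.022 × 1.033 × 1.070 × 1.0347 × 1.070 × 1.0110 × 1.078 ≈ 1.36302.
Nominal growth factor: 2.18320. Real growth factor = 2.18320 / 1.36302 ≈ 1.60173.
Total real return ≈ 60.1731%.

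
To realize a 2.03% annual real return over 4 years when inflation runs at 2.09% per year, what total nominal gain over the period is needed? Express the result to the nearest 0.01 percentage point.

17.72%

Required annual nominal rate: (1+2.03%)(1+2.09%) − 1 = 4.162427%.
Cumulative over 4 years: (1 + 0.04162427)^4 − 1 ≈ 0.17718.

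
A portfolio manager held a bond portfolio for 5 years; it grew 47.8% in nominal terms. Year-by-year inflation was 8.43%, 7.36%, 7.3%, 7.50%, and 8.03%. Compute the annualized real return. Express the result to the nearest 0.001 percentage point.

0.375%

Cumulative inflation factor: 1.0843 × 1.0736 × 1.073 × 1.0750 × 1.0803 ≈ 1.45059.
Nominal growth factor: 1.47800. Real growth factor = 1.47800 / 1.45059 ≈ 1.01890.
Annualized: 1.01890^(1/5) − 1 ≈ 0.00375.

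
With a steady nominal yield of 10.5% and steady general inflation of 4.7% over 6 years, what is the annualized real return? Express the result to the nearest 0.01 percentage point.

With constant rates the annual real return is the same each year: (1+10.5%)/(1+4.7%) − 1 = 0.05540.

5.54%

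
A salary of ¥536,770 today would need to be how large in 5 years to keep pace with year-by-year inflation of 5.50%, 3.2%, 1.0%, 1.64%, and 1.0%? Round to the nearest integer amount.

Cumulative price-level factor: 1.0550 × 1.032 × 1.010 × 1.0164 × 1.010 ≈ 1.1288586388.
The nominal amount required is ¥536,770 scaled up by that factor.

¥605,937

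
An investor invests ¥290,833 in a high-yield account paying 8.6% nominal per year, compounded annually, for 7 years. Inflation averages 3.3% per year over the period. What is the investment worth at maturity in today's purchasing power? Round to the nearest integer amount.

Nominal value at maturity: ¥290,833 × (1 + 8.6%)^7 ≈ ¥518,146.
Price-level factor over 7 years: (1 + 3.3%)^7 ≈ 1.2551691332.
Dividing the nominal maturity value by the price-level factor gives the value in today's money.

¥412,810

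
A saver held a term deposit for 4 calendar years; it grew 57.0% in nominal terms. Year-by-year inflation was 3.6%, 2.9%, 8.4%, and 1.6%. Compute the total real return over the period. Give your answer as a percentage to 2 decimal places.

Cumulative inflation factor: 1.036 × 1.029 × 1.084 × 1.016 ≈ 1.17408.
Nominal growth factor: 1.57000. Real growth factor = 1.57000 / 1.17408 ≈ 1.33722.
Total real return ≈ 33.7216%.

33.72%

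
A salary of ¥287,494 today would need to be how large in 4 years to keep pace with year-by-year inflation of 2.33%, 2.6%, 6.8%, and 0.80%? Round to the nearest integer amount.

Cumulative price-level factor: 1.0233 × 1.026 × 1.068 × 1.0080 ≈ 1.1302697896.
Multiplying ¥287,494 by the price-level factor gives the future nominal sum.

¥324,946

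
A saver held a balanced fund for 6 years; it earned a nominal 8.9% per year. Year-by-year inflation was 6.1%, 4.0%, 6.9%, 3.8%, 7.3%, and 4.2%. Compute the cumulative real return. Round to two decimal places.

Cumulative inflation factor: 1.061 × 1.040 × 1.069 × 1.038 × 1.073 × 1.042 ≈ 1.36896.
Nominal growth factor: 1.66789. Real growth factor = 1.66789 / 1.36896 ≈ 1.21836.
Total real return ≈ 21.8361%.

21.84%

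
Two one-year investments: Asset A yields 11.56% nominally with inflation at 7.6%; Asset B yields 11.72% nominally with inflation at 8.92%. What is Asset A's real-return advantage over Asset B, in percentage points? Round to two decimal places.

Asset A real return: 1.1156/1.076 − 1 = 3.680%.
Asset B real return: 1.1172/1.0892 − 1 = 2.571%.
Difference: 3.680 − 2.571 = 1.109 pp.

1.11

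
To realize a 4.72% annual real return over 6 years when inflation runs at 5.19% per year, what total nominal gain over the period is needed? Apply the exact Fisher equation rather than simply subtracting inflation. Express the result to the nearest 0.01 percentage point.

Required annual nominal rate: (1+4.72%)(1+5.19%) − 1 = 10.154968%.
Cumulative over 6 years: (1 + 0.10154968)^6 − 1 ≈ 0.78659.

78.66%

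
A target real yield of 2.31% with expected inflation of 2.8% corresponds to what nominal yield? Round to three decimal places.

By the Fisher equation, 1 + r_nom = (1 + 2.31%)(1 + 2.8%) = 1.0231 × 1.028 = 1.0517468.
So r_nom = 5.17468%.

5.175%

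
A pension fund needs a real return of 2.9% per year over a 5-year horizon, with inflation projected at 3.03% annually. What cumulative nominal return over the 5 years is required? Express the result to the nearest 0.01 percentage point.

Required annual nominal rate: (1+2.9%)(1+3.03%) − 1 = 6.01787%.
Cumulative over 5 years: (1 + 0.0601787)^5 − 1 ≈ 0.33935.

33.94%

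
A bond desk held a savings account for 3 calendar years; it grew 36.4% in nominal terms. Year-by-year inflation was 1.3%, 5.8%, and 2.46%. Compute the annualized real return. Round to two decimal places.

7.50%

Cumulative inflation factor: 1.013 × 1.058 × 1.0246 ≈ 1.09812.
Nominal growth factor: 1.36400. Real growth factor = 1.36400 / 1.09812 ≈ 1.24212.
Annualized: 1.24212^(1/3) − 1 ≈ 0.07495.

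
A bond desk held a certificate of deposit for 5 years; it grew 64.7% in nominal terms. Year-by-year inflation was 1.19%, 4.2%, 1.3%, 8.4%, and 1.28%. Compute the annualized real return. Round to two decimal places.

Cumulative inflation factor: 1.0119 × 1.042 × 1.013 × 1.084 × 1.0128 ≈ 1.17265.
Nominal growth factor: 1.64700. Real growth factor = 1.64700 / 1.17265 ≈ 1.40451.
Annualized: 1.40451^(1/5) − 1 ≈ 0.07030.

7.03%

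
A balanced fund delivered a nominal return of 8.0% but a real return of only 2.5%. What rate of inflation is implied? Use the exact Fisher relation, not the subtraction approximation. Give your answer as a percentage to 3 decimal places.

From (1+r_nom) = (1+r_real)(1+π), we get 1+π = (1 + 8.0%)/(1 + 2.5%) = 1.080/1.025 ≈ 1.05366.
So π ≈ 5.3659%.

5.366%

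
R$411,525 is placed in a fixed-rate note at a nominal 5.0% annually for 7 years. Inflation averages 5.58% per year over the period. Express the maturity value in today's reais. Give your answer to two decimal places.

R$395,958.54

Nominal value at maturity: R$411,525 × (1 + 5.0%)^7 ≈ R$579,057.00.
Price-level factor over 7 years: (1 + 5.58%)^7 ≈ 1.4624182686.
The maturity value deflated by that factor is the answer in today's purchasing power.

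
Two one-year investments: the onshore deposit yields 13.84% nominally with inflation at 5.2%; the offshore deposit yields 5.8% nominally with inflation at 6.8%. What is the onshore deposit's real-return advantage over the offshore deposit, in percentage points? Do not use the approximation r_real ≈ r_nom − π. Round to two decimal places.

The onshore deposit real return: 1.1384/1.052 − 1 = 8.213%.
The offshore deposit real return: 1.058/1.068 − 1 = -0.936%.
Difference: 8.213 − (-0.936) = 9.149 pp.

9.15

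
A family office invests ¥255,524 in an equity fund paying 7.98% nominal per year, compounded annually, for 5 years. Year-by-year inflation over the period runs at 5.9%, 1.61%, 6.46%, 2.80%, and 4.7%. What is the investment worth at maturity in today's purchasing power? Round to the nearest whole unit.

Nominal value at maturity: ¥255,524 × (1 + 7.98%)^5 ≈ ¥375,101.
Price-level factor over 5 years: 1.059 × 1.0161 × 1.0646 × 1.0280 × 1.047 ≈ 1.2329874883.
Dividing the nominal maturity value by the price-level factor gives the value in today's money.

¥304,221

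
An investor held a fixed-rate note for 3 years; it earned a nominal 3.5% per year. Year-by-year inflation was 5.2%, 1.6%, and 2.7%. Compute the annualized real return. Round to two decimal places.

Cumulative inflation factor: 1.052 × 1.016 × 1.027 ≈ 1.09769.
Nominal growth factor: 1.10872. Real growth factor = 1.10872 / 1.09769 ≈ 1.01005.
Annualized: 1.01005^(1/3) − 1 ≈ 0.00334.

0.33%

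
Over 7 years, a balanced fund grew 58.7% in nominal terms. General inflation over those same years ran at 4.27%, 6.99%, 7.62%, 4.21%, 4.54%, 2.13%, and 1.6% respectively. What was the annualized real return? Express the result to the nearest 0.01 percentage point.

2.26%

Cumulative inflation factor: 1.0427 × 1.0699 × 1.0762 × 1.0421 × 1.0454 × 1.0213 × 1.016 ≈ 1.35717.
Nominal growth factor: 1.58700. Real growth factor = 1.58700 / 1.35717 ≈ 1.16934.
Annualized: 1.16934^(1/7) − 1 ≈ 0.02260.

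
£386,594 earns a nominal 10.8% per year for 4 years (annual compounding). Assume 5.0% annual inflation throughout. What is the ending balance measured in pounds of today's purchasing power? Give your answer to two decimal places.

Nominal value at maturity: £386,594 × (1 + 10.8%)^4 ≈ £582,658.59.
Price-level factor over 4 years: (1 + 5.0%)^4 = 1.21550625.
Dividing the nominal maturity value by the price-level factor gives the value in today's money.

£479,354.66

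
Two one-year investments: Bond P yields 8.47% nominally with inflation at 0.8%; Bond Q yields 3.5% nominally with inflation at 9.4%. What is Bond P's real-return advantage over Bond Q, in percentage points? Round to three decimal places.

Bond P real return: 1.0847/1.008 − 1 = 7.6091%.
Bond Q real return: 1.035/1.094 − 1 = -5.3931%.
Difference: 7.6091 − (-5.3931) = 13.0022 pp.

13.002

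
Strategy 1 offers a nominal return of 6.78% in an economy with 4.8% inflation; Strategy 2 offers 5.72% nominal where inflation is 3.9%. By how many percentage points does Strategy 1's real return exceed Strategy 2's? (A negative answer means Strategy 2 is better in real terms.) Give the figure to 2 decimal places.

0.14

Strategy 1 real return: 1.0678/1.048 − 1 = 1.889%.
Strategy 2 real return: 1.0572/1.039 − 1 = 1.752%.
Difference: 1.889 − 1.752 = 0.137 pp.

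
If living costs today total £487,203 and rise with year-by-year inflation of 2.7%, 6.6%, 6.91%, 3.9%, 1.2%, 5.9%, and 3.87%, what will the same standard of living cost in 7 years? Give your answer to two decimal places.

Cumulative price-level factor: 1.027 × 1.066 × 1.0691 × 1.039 × 1.012 × 1.059 × 1.0387 ≈ 1.3537177693.
Multiplying £487,203 by the price-level factor gives the future nominal sum.

£659,535.36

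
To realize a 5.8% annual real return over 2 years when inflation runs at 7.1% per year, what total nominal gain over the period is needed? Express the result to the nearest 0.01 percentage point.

28.40%

Required annual nominal rate: (1+5.8%)(1+7.1%) − 1 = 13.3118%.
Cumulative over 2 years: (1 + 0.133118)^2 − 1 ≈ 0.28396.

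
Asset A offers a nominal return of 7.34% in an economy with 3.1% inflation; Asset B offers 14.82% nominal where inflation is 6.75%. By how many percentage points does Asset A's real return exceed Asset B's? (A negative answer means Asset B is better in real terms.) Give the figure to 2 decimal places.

-3.45

Asset A real return: 1.0734/1.031 − 1 = 4.113%.
Asset B real return: 1.1482/1.0675 − 1 = 7.560%.
Difference: 4.113 − 7.560 = -3.447 pp.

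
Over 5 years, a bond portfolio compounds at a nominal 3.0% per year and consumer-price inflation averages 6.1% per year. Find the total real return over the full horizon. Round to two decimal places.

The annual real rate is (1+3.0%)/(1+6.1%) − 1 = -2.9218%.
Compounded over 5 years: (1 + -0.029218)^5 − 1 ≈ -0.13780.

-13.78%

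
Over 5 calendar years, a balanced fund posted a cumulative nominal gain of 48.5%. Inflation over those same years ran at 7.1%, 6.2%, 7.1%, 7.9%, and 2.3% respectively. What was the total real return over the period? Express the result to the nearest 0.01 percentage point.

Cumulative inflation factor: 1.071 × 1.062 × 1.071 × 1.079 × 1.023 ≈ 1.34462.
Nominal growth factor: 1.48500. Real growth factor = 1.48500 / 1.34462 ≈ 1.10440.
Total real return ≈ 10.4399%.

10.44%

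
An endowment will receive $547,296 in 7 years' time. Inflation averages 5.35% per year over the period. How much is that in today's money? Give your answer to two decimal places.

Price-level factor over 7 years: (1 + 5.35%)^7 ≈ 1.4402629194.
Purchasing power today: $547,296 divided by that factor.

$379,997.29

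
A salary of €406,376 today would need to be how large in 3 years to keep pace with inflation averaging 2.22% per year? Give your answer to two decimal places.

Cumulative price-level factor: (1+2.22%)^3 ≈ 1.0680894610.
The nominal amount required is €406,376 scaled up by that factor.

€434,045.92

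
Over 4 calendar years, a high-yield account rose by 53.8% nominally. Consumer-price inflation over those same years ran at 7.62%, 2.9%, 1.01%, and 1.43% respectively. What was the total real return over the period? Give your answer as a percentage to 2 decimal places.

Cumulative inflation factor: 1.0762 × 1.029 × 1.0101 × 1.0143 ≈ 1.13459.
Nominal growth factor: 1.53800. Real growth factor = 1.53800 / 1.13459 ≈ 1.35556.
Total real return ≈ 35.5555%.

35.56%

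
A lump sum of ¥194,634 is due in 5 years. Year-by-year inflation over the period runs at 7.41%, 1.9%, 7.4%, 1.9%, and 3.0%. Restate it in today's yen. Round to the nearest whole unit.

¥157,755

Price-level factor over 5 years: 1.0741 × 1.019 × 1.074 × 1.019 × 1.030 ≈ 1.2337710932.
Purchasing power today: ¥194,634 divided by that factor.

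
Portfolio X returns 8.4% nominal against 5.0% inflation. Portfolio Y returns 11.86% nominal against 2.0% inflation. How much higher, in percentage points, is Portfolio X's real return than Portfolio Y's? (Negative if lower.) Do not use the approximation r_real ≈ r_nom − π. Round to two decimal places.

Portfolio X real return: 1.084/1.050 − 1 = 3.238%.
Portfolio Y real return: 1.1186/1.020 − 1 = 9.667%.
Difference: 3.238 − 9.667 = -6.429 pp.

-6.43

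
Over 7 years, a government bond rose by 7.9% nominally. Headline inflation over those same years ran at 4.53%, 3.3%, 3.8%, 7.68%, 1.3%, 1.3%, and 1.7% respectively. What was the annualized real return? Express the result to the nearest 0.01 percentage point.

Cumulative inflation factor: 1.0453 × 1.033 × 1.038 × 1.0768 × 1.013 × 1.013 × 1.017 ≈ 1.25954.
Nominal growth factor: 1.07900. Real growth factor = 1.07900 / 1.25954 ≈ 0.85666.
Annualized: 0.85666^(1/7) − 1 ≈ -0.02186.

-2.19%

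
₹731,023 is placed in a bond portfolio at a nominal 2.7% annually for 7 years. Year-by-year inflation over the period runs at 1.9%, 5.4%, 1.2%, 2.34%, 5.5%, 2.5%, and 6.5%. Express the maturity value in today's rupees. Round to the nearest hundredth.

Nominal value at maturity: ₹731,023 × (1 + 2.7%)^7 ≈ ₹880,895.00.
Price-level factor over 7 years: 1.019 × 1.054 × 1.012 × 1.0234 × 1.055 × 1.025 × 1.065 ≈ 1.2810516873.
The maturity value deflated by that factor is the answer in today's purchasing power.

₹687,634.24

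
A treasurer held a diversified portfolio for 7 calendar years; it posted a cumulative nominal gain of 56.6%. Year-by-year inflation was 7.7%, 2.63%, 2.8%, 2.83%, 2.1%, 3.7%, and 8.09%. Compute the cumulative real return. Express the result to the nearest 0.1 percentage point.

Cumulative inflation factor: 1.077 × 1.0263 × 1.028 × 1.0283 × 1.021 × 1.037 × 1.0809 ≈ 1.33719.
Nominal growth factor: 1.56600. Real growth factor = 1.56600 / 1.33719 ≈ 1.17111.
Total real return ≈ 17.1113%.

17.1%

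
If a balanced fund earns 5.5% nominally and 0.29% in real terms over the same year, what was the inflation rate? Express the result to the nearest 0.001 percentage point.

5.195%

From (1+r_nom) = (1+r_real)(1+π), we get 1+π = (1 + 5.5%)/(1 + 0.29%) = 1.055/1.0029 ≈ 1.05195.
So π ≈ 5.1949%.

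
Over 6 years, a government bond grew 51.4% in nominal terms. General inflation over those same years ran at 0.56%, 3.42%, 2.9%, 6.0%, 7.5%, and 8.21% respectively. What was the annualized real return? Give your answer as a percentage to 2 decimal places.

Cumulative inflation factor: 1.0056 × 1.0342 × 1.029 × 1.060 × 1.075 × 1.0821 ≈ 1.31955.
Nominal growth factor: 1.51400. Real growth factor = 1.51400 / 1.31955 ≈ 1.14736.
Annualized: 1.14736^(1/6) − 1 ≈ 0.02317.

2.32%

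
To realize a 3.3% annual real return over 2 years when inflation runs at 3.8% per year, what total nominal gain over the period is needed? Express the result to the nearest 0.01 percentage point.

14.97%

Required annual nominal rate: (1+3.3%)(1+3.8%) − 1 = 7.2254%.
Cumulative over 2 years: (1 + 0.072254)^2 − 1 ≈ 0.14973.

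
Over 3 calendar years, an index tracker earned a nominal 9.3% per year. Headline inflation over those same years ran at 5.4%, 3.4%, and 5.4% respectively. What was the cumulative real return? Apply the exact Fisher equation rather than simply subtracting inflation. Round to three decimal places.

Cumulative inflation factor: 1.054 × 1.034 × 1.054 ≈ 1.14869.
Nominal growth factor: 1.30575. Real growth factor = 1.30575 / 1.14869 ≈ 1.13673.
Total real return ≈ 13.6734%.

13.673%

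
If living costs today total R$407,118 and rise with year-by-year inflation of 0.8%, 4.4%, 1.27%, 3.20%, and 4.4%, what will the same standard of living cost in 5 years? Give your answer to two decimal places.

R$467,457.72

Cumulative price-level factor: 1.008 × 1.044 × 1.0127 × 1.0320 × 1.044 ≈ 1.1482118819.
Multiplying R$407,118 by the price-level factor gives the future nominal sum.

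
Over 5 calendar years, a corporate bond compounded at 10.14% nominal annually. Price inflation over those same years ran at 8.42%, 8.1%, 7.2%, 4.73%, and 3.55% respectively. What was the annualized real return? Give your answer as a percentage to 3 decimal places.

Cumulative inflation factor: 1.0842 × 1.081 × 1.072 × 1.0473 × 1.0355 ≈ 1.36255.
Nominal growth factor: 1.62078. Real growth factor = 1.62078 / 1.36255 ≈ 1.18953.
Annualized: 1.18953^(1/5) − 1 ≈ 0.03532.

3.532%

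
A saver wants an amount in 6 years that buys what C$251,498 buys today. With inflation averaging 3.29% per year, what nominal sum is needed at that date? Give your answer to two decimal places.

C$305,410.67

Cumulative price-level factor: (1+3.29%)^6 ≈ 1.2143661825.
Multiplying C$251,498 by the price-level factor gives the future nominal sum.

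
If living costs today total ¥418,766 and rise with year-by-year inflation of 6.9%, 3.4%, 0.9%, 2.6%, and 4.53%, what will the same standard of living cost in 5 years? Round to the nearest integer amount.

¥500,898

Cumulative price-level factor: 1.069 × 1.034 × 1.009 × 1.026 × 1.0453 ≈ 1.1961281777.
Multiplying ¥418,766 by the price-level factor gives the future nominal sum.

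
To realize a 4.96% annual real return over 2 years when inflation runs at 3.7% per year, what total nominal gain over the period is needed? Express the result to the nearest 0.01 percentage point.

18.47%

Required annual nominal rate: (1+4.96%)(1+3.7%) − 1 = 8.84352%.
Cumulative over 2 years: (1 + 0.0884352)^2 − 1 ≈ 0.18469.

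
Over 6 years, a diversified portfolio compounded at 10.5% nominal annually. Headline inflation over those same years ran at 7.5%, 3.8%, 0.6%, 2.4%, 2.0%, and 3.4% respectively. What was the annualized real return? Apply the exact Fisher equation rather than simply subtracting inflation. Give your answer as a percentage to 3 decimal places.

7.010%

Cumulative inflation factor: 1.075 × 1.038 × 1.006 × 1.024 × 1.020 × 1.034 ≈ 1.21234.
Nominal growth factor: 1.82043. Real growth factor = 1.82043 / 1.21234 ≈ 1.50158.
Annualized: 1.50158^(1/6) − 1 ≈ 0.07010.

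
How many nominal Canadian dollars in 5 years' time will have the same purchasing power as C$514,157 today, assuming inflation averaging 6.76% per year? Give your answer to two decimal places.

Cumulative price-level factor: (1+6.76%)^5 ≈ 1.3868925830.
Multiplying C$514,157 by the price-level factor gives the future nominal sum.

C$713,080.53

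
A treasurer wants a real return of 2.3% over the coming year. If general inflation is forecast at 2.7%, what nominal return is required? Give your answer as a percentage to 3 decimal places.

5.062%

By the Fisher equation, 1 + r_nom = (1 + 2.3%)(1 + 2.7%) = 1.023 × 1.027 = 1.050621.
So r_nom = 5.0621%.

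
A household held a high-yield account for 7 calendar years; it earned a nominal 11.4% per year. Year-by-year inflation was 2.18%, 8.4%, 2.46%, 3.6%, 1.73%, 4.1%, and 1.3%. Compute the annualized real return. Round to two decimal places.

Cumulative inflation factor: 1.0218 × 1.084 × 1.0246 × 1.036 × 1.0173 × 1.041 × 1.013 ≈ 1.26130.
Nominal growth factor: 2.12910. Real growth factor = 2.12910 / 1.26130 ≈ 1.68802.
Annualized: 1.68802^(1/7) − 1 ≈ 0.07766.

7.77%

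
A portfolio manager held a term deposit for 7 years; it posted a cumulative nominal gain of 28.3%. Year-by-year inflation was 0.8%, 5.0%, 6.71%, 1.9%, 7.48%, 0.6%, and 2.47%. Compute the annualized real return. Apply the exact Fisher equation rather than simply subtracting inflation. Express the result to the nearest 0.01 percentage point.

0.09%

Cumulative inflation factor: 1.008 × 1.050 × 1.0671 × 1.019 × 1.0748 × 1.006 × 1.0247 ≈ 1.27512.
Nominal growth factor: 1.28300. Real growth factor = 1.28300 / 1.27512 ≈ 1.00618.
Annualized: 1.00618^(1/7) − 1 ≈ 0.00088.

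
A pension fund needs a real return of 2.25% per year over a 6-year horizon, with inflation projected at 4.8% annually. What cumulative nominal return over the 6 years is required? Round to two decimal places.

Required annual nominal rate: (1+2.25%)(1+4.8%) − 1 = 7.158%.
Cumulative over 6 years: (1 + 0.07158)^6 − 1 ≈ 0.51408.

51.41%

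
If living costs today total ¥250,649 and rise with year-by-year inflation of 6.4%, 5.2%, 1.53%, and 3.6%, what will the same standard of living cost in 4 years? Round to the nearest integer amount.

¥295,106

Cumulative price-level factor: 1.064 × 1.052 × 1.0153 × 1.036 ≈ 1.1773660523.
Multiplying ¥250,649 by the price-level factor gives the future nominal sum.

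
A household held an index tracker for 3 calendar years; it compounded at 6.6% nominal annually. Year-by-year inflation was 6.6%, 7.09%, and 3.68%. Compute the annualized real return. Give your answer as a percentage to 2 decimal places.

0.78%

Cumulative inflation factor: 1.066 × 1.0709 × 1.0368 ≈ 1.18359.
Nominal growth factor: 1.21136. Real growth factor = 1.21136 / 1.18359 ≈ 1.02346.
Annualized: 1.02346^(1/3) − 1 ≈ 0.00776.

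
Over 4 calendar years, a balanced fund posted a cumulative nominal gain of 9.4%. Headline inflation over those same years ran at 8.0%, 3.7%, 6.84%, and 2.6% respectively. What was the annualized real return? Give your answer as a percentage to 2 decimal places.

-2.84%

Cumulative inflation factor: 1.080 × 1.037 × 1.0684 × 1.026 ≈ 1.22768.
Nominal growth factor: 1.09400. Real growth factor = 1.09400 / 1.22768 ≈ 0.89111.
Annualized: 0.89111^(1/4) − 1 ≈ -0.02841.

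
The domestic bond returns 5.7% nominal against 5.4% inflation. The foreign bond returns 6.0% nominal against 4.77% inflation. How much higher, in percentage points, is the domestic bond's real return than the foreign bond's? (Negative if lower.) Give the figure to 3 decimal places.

The domestic bond real return: 1.057/1.054 − 1 = 0.2846%.
The foreign bond real return: 1.060/1.0477 − 1 = 1.1740%.
Difference: 0.2846 − 1.1740 = -0.8894 pp.

-0.889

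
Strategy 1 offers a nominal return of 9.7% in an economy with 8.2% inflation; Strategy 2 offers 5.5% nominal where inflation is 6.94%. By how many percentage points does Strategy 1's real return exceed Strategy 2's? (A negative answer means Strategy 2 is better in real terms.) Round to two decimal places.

2.73

Strategy 1 real return: 1.097/1.082 − 1 = 1.386%.
Strategy 2 real return: 1.055/1.0694 − 1 = -1.347%.
Difference: 1.386 − (-1.347) = 2.733 pp.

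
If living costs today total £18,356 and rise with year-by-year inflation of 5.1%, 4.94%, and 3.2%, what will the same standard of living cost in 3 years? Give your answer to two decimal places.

£20,893.03

Cumulative price-level factor: 1.051 × 1.0494 × 1.032 = 1.1382128208.
Multiplying £18,356 by the price-level factor gives the future nominal sum.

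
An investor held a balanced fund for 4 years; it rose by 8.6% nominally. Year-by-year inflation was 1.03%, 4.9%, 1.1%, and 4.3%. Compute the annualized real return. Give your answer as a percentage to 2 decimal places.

Cumulative inflation factor: 1.0103 × 1.049 × 1.011 × 1.043 ≈ 1.11754.
Nominal growth factor: 1.08600. Real growth factor = 1.08600 / 1.11754 ≈ 0.97178.
Annualized: 0.97178^(1/4) − 1 ≈ -0.00713.

-0.71%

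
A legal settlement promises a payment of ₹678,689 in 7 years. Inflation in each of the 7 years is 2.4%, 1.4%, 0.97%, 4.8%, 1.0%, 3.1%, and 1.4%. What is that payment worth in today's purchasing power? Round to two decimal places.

Price-level factor over 7 years: 1.024 × 1.014 × 1.0097 × 1.048 × 1.010 × 1.031 × 1.014 ≈ 1.1601377125.
Purchasing power today: ₹678,689 divided by that factor.

₹585,007.27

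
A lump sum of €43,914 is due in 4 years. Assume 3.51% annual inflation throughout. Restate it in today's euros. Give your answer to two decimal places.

Price-level factor over 4 years: (1 + 3.51%)^4 ≈ 1.1479665521.
Purchasing power today: €43,914 divided by that factor.

€38,253.73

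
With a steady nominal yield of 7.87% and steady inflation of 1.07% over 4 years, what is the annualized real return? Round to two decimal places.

With constant rates the annual real return is the same each year: (1+7.87%)/(1+1.07%) − 1 = 0.06728.

6.73%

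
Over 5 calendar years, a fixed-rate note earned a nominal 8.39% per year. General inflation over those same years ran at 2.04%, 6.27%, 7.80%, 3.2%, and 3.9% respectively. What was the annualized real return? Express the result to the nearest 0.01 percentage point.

Cumulative inflation factor: 1.0204 × 1.0627 × 1.0780 × 1.032 × 1.039 ≈ 1.25342.
Nominal growth factor: 1.49605. Real growth factor = 1.49605 / 1.25342 ≈ 1.19358.
Annualized: 1.19358^(1/5) − 1 ≈ 0.03602.

3.60%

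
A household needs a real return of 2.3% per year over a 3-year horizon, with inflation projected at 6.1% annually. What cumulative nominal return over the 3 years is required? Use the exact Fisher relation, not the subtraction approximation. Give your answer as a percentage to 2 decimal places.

27.87%

Required annual nominal rate: (1+2.3%)(1+6.1%) − 1 = 8.5403%.
Cumulative over 3 years: (1 + 0.085403)^3 − 1 ≈ 0.27871.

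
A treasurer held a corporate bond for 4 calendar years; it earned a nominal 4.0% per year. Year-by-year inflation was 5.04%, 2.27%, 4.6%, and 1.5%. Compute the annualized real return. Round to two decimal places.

Cumulative inflation factor: 1.0504 × 1.0227 × 1.046 × 1.015 ≈ 1.14051.
Nominal growth factor: 1.16986. Real growth factor = 1.16986 / 1.14051 ≈ 1.02573.
Annualized: 1.02573^(1/4) − 1 ≈ 0.00637.

0.64%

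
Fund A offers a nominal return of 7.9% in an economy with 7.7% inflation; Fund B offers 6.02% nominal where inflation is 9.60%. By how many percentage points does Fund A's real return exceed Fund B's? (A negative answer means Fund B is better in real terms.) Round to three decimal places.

3.452

Fund A real return: 1.079/1.077 − 1 = 0.1857%.
Fund B real return: 1.0602/1.0960 − 1 = -3.2664%.
Difference: 0.1857 − (-3.2664) = 3.4521 pp.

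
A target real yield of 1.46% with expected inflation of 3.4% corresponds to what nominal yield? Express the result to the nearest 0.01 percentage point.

By the Fisher equation, 1 + r_nom = (1 + 1.46%)(1 + 3.4%) = 1.0146 × 1.034 = 1.0490964.
So r_nom = 4.90964%.

4.91%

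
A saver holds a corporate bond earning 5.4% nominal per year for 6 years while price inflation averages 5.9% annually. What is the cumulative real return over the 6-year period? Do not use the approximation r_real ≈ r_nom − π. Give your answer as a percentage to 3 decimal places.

-2.800%

The annual real rate is (1+5.4%)/(1+5.9%) − 1 = -0.4721%.
Compounded over 6 years: (1 + -0.004721)^6 − 1 ≈ -0.02800.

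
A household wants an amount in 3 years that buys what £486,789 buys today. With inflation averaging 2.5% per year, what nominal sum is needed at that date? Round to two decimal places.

£524,218.51

Cumulative price-level factor: (1+2.5%)^3 = 1.076890625.
Multiplying £486,789 by the price-level factor gives the future nominal sum.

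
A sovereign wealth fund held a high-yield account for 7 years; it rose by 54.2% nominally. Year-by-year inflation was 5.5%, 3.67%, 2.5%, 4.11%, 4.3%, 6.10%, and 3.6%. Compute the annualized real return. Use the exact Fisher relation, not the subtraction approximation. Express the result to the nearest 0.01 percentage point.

Cumulative inflation factor: 1.055 × 1.0367 × 1.025 × 1.0411 × 1.043 × 1.0610 × 1.036 ≈ 1.33808.
Nominal growth factor: 1.54200. Real growth factor = 1.54200 / 1.33808 ≈ 1.15240.
Annualized: 1.15240^(1/7) − 1 ≈ 0.02047.

2.05%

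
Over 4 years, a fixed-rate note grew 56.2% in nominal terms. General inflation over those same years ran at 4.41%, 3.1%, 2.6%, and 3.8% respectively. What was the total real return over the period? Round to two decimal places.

Cumulative inflation factor: 1.0441 × 1.031 × 1.026 × 1.038 ≈ 1.14642.
Nominal growth factor: 1.56200. Real growth factor = 1.56200 / 1.14642 ≈ 1.36250.
Total real return ≈ 36.2497%.

36.25%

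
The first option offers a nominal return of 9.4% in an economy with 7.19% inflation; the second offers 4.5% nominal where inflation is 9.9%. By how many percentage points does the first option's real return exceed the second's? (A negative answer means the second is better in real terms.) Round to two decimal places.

6.98

The first option real return: 1.094/1.0719 − 1 = 2.062%.
The second real return: 1.045/1.099 − 1 = -4.914%.
Difference: 2.062 − (-4.914) = 6.976 pp.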